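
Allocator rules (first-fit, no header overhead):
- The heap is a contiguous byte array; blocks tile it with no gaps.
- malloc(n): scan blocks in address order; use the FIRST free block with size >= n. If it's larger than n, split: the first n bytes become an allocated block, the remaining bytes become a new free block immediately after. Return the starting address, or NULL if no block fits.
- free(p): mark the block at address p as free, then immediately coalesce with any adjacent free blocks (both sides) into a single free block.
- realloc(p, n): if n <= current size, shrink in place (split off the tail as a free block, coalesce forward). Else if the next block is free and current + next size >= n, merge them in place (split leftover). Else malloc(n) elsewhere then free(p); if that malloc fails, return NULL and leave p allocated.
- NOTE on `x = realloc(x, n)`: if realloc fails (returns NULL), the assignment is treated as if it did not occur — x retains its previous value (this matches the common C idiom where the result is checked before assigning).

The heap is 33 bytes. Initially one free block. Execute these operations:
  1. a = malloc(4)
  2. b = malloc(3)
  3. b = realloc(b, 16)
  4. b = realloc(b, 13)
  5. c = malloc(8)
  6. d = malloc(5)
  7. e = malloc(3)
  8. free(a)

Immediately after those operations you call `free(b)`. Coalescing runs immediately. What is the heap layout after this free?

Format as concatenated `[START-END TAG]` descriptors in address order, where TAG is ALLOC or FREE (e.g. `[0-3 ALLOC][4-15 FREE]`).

Answer: [0-16 FREE][17-24 ALLOC][25-29 ALLOC][30-32 ALLOC]

Derivation:
Op 1: a = malloc(4) -> a = 0; heap: [0-3 ALLOC][4-32 FREE]
Op 2: b = malloc(3) -> b = 4; heap: [0-3 ALLOC][4-6 ALLOC][7-32 FREE]
Op 3: b = realloc(b, 16) -> b = 4; heap: [0-3 ALLOC][4-19 ALLOC][20-32 FREE]
Op 4: b = realloc(b, 13) -> b = 4; heap: [0-3 ALLOC][4-16 ALLOC][17-32 FREE]
Op 5: c = malloc(8) -> c = 17; heap: [0-3 ALLOC][4-16 ALLOC][17-24 ALLOC][25-32 FREE]
Op 6: d = malloc(5) -> d = 25; heap: [0-3 ALLOC][4-16 ALLOC][17-24 ALLOC][25-29 ALLOC][30-32 FREE]
Op 7: e = malloc(3) -> e = 30; heap: [0-3 ALLOC][4-16 ALLOC][17-24 ALLOC][25-29 ALLOC][30-32 ALLOC]
Op 8: free(a) -> (freed a); heap: [0-3 FREE][4-16 ALLOC][17-24 ALLOC][25-29 ALLOC][30-32 ALLOC]
free(b): b = 4 -> block [4-16 ALLOC]; mark free, coalesce with adjacent free neighbors -> [0-16 FREE][17-24 ALLOC][25-29 ALLOC][30-32 ALLOC]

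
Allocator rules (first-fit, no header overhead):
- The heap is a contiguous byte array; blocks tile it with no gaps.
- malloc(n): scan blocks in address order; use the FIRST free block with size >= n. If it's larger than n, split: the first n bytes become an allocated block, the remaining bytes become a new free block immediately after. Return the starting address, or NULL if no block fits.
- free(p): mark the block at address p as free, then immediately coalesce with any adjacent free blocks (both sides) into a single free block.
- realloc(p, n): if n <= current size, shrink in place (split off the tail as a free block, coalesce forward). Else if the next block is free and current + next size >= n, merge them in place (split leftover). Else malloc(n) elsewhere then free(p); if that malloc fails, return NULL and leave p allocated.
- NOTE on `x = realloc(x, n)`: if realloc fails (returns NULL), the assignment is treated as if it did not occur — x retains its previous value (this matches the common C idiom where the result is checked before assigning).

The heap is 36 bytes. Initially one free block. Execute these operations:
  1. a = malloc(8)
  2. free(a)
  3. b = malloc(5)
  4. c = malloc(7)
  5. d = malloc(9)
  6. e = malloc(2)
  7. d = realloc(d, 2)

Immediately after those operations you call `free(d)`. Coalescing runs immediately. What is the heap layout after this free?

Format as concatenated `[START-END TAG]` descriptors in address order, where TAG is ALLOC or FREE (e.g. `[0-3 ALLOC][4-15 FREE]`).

Answer: [0-4 ALLOC][5-11 ALLOC][12-20 FREE][21-22 ALLOC][23-35 FREE]

Derivation:
Op 1: a = malloc(8) -> a = 0; heap: [0-7 ALLOC][8-35 FREE]
Op 2: free(a) -> (freed a); heap: [0-35 FREE]
Op 3: b = malloc(5) -> b = 0; heap: [0-4 ALLOC][5-35 FREE]
Op 4: c = malloc(7) -> c = 5; heap: [0-4 ALLOC][5-11 ALLOC][12-35 FREE]
Op 5: d = malloc(9) -> d = 12; heap: [0-4 ALLOC][5-11 ALLOC][12-20 ALLOC][21-35 FREE]
Op 6: e = malloc(2) -> e = 21; heap: [0-4 ALLOC][5-11 ALLOC][12-20 ALLOC][21-22 ALLOC][23-35 FREE]
Op 7: d = realloc(d, 2) -> d = 12; heap: [0-4 ALLOC][5-11 ALLOC][12-13 ALLOC][14-20 FREE][21-22 ALLOC][23-35 FREE]
free(d): d = 12 -> block [12-13 ALLOC]; mark free, coalesce with adjacent free neighbors -> [0-4 ALLOC][5-11 ALLOC][12-20 FREE][21-22 ALLOC][23-35 FREE]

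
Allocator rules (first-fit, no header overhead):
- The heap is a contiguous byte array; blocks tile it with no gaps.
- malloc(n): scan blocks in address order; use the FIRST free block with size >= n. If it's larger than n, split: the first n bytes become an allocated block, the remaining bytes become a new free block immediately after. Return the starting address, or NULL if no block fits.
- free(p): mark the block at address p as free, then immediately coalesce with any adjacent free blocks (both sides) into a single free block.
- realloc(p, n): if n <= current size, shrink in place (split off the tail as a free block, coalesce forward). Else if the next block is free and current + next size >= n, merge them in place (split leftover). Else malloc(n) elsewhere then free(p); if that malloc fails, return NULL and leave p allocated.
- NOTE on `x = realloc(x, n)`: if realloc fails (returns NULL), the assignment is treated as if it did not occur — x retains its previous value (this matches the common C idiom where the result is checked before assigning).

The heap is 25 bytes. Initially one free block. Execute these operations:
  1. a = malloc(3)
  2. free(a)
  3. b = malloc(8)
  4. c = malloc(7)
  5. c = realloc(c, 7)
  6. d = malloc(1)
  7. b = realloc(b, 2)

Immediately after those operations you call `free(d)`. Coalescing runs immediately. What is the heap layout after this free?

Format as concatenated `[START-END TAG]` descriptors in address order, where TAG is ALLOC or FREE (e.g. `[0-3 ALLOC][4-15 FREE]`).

Op 1: a = malloc(3) -> a = 0; heap: [0-2 ALLOC][3-24 FREE]
Op 2: free(a) -> (freed a); heap: [0-24 FREE]
Op 3: b = malloc(8) -> b = 0; heap: [0-7 ALLOC][8-24 FREE]
Op 4: c = malloc(7) -> c = 8; heap: [0-7 ALLOC][8-14 ALLOC][15-24 FREE]
Op 5: c = realloc(c, 7) -> c = 8; heap: [0-7 ALLOC][8-14 ALLOC][15-24 FREE]
Op 6: d = malloc(1) -> d = 15; heap: [0-7 ALLOC][8-14 ALLOC][15-15 ALLOC][16-24 FREE]
Op 7: b = realloc(b, 2) -> b = 0; heap: [0-1 ALLOC][2-7 FREE][8-14 ALLOC][15-15 ALLOC][16-24 FREE]
free(d): d = 15 -> block [15-15 ALLOC]; mark free, coalesce with adjacent free neighbors -> [0-1 ALLOC][2-7 FREE][8-14 ALLOC][15-24 FREE]

Answer: [0-1 ALLOC][2-7 FREE][8-14 ALLOC][15-24 FREE]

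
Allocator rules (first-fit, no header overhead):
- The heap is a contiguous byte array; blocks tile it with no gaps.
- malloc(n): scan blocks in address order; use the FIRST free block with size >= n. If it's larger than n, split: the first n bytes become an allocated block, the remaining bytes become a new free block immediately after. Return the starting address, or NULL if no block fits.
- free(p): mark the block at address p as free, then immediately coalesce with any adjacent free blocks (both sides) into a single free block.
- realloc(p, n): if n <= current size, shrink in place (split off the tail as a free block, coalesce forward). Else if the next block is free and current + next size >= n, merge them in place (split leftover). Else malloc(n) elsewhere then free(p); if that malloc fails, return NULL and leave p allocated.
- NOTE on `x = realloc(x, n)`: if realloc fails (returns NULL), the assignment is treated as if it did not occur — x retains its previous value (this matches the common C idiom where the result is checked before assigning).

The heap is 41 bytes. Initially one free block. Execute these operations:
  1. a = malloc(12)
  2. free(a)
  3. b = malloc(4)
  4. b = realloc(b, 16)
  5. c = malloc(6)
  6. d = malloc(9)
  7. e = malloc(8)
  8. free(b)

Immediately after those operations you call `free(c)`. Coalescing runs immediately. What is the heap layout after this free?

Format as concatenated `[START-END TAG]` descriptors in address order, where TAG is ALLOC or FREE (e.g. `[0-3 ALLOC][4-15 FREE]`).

Answer: [0-21 FREE][22-30 ALLOC][31-38 ALLOC][39-40 FREE]

Derivation:
Op 1: a = malloc(12) -> a = 0; heap: [0-11 ALLOC][12-40 FREE]
Op 2: free(a) -> (freed a); heap: [0-40 FREE]
Op 3: b = malloc(4) -> b = 0; heap: [0-3 ALLOC][4-40 FREE]
Op 4: b = realloc(b, 16) -> b = 0; heap: [0-15 ALLOC][16-40 FREE]
Op 5: c = malloc(6) -> c = 16; heap: [0-15 ALLOC][16-21 ALLOC][22-40 FREE]
Op 6: d = malloc(9) -> d = 22; heap: [0-15 ALLOC][16-21 ALLOC][22-30 ALLOC][31-40 FREE]
Op 7: e = malloc(8) -> e = 31; heap: [0-15 ALLOC][16-21 ALLOC][22-30 ALLOC][31-38 ALLOC][39-40 FREE]
Op 8: free(b) -> (freed b); heap: [0-15 FREE][16-21 ALLOC][22-30 ALLOC][31-38 ALLOC][39-40 FREE]
free(c): c = 16 -> block [16-21 ALLOC]; mark free, coalesce with adjacent free neighbors -> [0-21 FREE][22-30 ALLOC][31-38 ALLOC][39-40 FREE]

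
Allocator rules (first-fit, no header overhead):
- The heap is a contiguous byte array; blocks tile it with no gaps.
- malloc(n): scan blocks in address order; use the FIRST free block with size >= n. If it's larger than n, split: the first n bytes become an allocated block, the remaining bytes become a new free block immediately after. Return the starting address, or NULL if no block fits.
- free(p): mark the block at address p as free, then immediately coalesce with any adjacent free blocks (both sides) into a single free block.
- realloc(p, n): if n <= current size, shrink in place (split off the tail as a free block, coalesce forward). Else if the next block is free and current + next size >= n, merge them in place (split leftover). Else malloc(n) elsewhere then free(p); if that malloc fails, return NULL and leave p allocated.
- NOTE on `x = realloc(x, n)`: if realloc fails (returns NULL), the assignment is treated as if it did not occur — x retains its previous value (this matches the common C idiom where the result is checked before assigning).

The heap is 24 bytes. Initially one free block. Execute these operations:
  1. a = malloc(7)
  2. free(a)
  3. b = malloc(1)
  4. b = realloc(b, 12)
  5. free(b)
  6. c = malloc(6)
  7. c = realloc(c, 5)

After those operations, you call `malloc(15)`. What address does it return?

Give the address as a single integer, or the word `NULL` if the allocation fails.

Answer: 5

Derivation:
Op 1: a = malloc(7) -> a = 0; heap: [0-6 ALLOC][7-23 FREE]
Op 2: free(a) -> (freed a); heap: [0-23 FREE]
Op 3: b = malloc(1) -> b = 0; heap: [0-0 ALLOC][1-23 FREE]
Op 4: b = realloc(b, 12) -> b = 0; heap: [0-11 ALLOC][12-23 FREE]
Op 5: free(b) -> (freed b); heap: [0-23 FREE]
Op 6: c = malloc(6) -> c = 0; heap: [0-5 ALLOC][6-23 FREE]
Op 7: c = realloc(c, 5) -> c = 0; heap: [0-4 ALLOC][5-23 FREE]
malloc(15): first-fit scan over [0-4 ALLOC][5-23 FREE] -> 5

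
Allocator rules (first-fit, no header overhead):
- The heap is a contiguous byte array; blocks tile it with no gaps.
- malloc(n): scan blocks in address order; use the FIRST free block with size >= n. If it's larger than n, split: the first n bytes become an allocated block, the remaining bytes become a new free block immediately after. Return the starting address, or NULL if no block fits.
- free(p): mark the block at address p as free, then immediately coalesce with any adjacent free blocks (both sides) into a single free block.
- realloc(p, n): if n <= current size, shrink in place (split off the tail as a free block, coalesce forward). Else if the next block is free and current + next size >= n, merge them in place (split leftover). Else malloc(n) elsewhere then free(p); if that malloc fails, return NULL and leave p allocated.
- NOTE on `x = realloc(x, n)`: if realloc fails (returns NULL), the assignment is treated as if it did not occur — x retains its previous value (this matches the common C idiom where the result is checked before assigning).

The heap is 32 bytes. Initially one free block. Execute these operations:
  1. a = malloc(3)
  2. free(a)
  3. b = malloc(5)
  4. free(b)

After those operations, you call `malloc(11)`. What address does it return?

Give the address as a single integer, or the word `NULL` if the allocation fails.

Op 1: a = malloc(3) -> a = 0; heap: [0-2 ALLOC][3-31 FREE]
Op 2: free(a) -> (freed a); heap: [0-31 FREE]
Op 3: b = malloc(5) -> b = 0; heap: [0-4 ALLOC][5-31 FREE]
Op 4: free(b) -> (freed b); heap: [0-31 FREE]
malloc(11): first-fit scan over [0-31 FREE] -> 0

Answer: 0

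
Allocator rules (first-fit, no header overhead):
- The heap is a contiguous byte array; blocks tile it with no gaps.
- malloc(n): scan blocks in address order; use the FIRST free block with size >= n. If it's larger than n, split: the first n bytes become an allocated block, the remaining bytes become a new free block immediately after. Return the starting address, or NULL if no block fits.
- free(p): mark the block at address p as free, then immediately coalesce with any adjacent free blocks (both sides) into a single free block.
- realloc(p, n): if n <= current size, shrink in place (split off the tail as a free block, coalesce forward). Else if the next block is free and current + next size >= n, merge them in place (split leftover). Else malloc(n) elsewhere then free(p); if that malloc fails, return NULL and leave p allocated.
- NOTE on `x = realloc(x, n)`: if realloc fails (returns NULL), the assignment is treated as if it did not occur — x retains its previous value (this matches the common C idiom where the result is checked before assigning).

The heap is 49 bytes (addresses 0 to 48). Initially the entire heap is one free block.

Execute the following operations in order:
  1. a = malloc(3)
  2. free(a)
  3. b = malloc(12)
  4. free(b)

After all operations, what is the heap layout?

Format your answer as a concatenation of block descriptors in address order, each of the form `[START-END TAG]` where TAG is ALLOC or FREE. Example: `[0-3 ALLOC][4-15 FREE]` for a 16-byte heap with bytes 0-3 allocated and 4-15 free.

Op 1: a = malloc(3) -> a = 0; heap: [0-2 ALLOC][3-48 FREE]
Op 2: free(a) -> (freed a); heap: [0-48 FREE]
Op 3: b = malloc(12) -> b = 0; heap: [0-11 ALLOC][12-48 FREE]
Op 4: free(b) -> (freed b); heap: [0-48 FREE]

Answer: [0-48 FREE]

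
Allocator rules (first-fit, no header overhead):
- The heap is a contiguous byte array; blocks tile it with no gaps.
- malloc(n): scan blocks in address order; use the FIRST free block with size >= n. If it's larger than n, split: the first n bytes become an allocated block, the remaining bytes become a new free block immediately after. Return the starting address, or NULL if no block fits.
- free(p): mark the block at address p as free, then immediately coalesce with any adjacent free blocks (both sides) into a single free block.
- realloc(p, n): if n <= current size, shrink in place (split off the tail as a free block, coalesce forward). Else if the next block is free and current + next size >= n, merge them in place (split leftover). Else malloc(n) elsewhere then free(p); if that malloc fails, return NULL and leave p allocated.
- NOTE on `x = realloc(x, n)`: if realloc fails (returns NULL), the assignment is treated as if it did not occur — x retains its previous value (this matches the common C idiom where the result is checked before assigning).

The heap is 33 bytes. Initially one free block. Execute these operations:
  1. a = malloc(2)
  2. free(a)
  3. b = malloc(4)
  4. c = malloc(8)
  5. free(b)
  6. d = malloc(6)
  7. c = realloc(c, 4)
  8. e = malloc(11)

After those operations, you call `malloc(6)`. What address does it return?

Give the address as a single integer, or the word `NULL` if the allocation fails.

Op 1: a = malloc(2) -> a = 0; heap: [0-1 ALLOC][2-32 FREE]
Op 2: free(a) -> (freed a); heap: [0-32 FREE]
Op 3: b = malloc(4) -> b = 0; heap: [0-3 ALLOC][4-32 FREE]
Op 4: c = malloc(8) -> c = 4; heap: [0-3 ALLOC][4-11 ALLOC][12-32 FREE]
Op 5: free(b) -> (freed b); heap: [0-3 FREE][4-11 ALLOC][12-32 FREE]
Op 6: d = malloc(6) -> d = 12; heap: [0-3 FREE][4-11 ALLOC][12-17 ALLOC][18-32 FREE]
Op 7: c = realloc(c, 4) -> c = 4; heap: [0-3 FREE][4-7 ALLOC][8-11 FREE][12-17 ALLOC][18-32 FREE]
Op 8: e = malloc(11) -> e = 18; heap: [0-3 FREE][4-7 ALLOC][8-11 FREE][12-17 ALLOC][18-28 ALLOC][29-32 FREE]
malloc(6): first-fit scan over [0-3 FREE][4-7 ALLOC][8-11 FREE][12-17 ALLOC][18-28 ALLOC][29-32 FREE] -> NULL

Answer: NULL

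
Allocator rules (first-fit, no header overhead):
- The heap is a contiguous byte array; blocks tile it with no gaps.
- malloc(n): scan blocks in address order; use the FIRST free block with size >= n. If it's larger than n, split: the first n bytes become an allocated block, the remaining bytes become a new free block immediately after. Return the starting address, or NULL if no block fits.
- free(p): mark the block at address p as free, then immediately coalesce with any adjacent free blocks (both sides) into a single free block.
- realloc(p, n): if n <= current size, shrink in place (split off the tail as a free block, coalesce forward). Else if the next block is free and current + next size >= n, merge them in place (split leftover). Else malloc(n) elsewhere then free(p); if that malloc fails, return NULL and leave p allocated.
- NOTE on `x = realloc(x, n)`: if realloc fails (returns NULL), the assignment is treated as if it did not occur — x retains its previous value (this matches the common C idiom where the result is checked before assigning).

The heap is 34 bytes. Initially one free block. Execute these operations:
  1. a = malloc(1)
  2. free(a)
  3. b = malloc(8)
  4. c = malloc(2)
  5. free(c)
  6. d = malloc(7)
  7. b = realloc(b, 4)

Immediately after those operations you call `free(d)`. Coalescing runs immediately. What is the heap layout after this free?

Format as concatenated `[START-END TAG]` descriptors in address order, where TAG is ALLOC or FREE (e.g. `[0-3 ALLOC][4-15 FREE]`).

Answer: [0-3 ALLOC][4-33 FREE]

Derivation:
Op 1: a = malloc(1) -> a = 0; heap: [0-0 ALLOC][1-33 FREE]
Op 2: free(a) -> (freed a); heap: [0-33 FREE]
Op 3: b = malloc(8) -> b = 0; heap: [0-7 ALLOC][8-33 FREE]
Op 4: c = malloc(2) -> c = 8; heap: [0-7 ALLOC][8-9 ALLOC][10-33 FREE]
Op 5: free(c) -> (freed c); heap: [0-7 ALLOC][8-33 FREE]
Op 6: d = malloc(7) -> d = 8; heap: [0-7 ALLOC][8-14 ALLOC][15-33 FREE]
Op 7: b = realloc(b, 4) -> b = 0; heap: [0-3 ALLOC][4-7 FREE][8-14 ALLOC][15-33 FREE]
free(d): d = 8 -> block [8-14 ALLOC]; mark free, coalesce with adjacent free neighbors -> [0-3 ALLOC][4-33 FREE]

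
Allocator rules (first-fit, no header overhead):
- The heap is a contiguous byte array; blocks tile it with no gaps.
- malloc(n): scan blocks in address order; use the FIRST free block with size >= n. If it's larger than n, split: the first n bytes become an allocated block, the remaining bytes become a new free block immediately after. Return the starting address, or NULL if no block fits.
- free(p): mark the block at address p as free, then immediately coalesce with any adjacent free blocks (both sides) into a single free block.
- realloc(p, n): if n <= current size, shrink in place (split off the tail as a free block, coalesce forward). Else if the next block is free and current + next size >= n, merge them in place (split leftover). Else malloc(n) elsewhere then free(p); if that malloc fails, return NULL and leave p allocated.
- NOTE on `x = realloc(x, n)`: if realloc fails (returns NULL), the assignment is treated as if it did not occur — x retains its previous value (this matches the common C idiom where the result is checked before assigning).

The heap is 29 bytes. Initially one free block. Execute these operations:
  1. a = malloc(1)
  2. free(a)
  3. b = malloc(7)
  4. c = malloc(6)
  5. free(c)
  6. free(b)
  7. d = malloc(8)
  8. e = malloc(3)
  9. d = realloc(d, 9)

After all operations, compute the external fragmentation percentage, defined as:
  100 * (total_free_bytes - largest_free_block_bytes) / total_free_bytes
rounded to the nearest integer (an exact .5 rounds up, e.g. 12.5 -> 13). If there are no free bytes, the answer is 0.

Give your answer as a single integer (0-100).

Answer: 47

Derivation:
Op 1: a = malloc(1) -> a = 0; heap: [0-0 ALLOC][1-28 FREE]
Op 2: free(a) -> (freed a); heap: [0-28 FREE]
Op 3: b = malloc(7) -> b = 0; heap: [0-6 ALLOC][7-28 FREE]
Op 4: c = malloc(6) -> c = 7; heap: [0-6 ALLOC][7-12 ALLOC][13-28 FREE]
Op 5: free(c) -> (freed c); heap: [0-6 ALLOC][7-28 FREE]
Op 6: free(b) -> (freed b); heap: [0-28 FREE]
Op 7: d = malloc(8) -> d = 0; heap: [0-7 ALLOC][8-28 FREE]
Op 8: e = malloc(3) -> e = 8; heap: [0-7 ALLOC][8-10 ALLOC][11-28 FREE]
Op 9: d = realloc(d, 9) -> d = 11; heap: [0-7 FREE][8-10 ALLOC][11-19 ALLOC][20-28 FREE]
Free blocks: [8 9] total_free=17 largest=9 -> 100*(17-9)/17 = 800/17 ≈ 47.059 -> rounds to 47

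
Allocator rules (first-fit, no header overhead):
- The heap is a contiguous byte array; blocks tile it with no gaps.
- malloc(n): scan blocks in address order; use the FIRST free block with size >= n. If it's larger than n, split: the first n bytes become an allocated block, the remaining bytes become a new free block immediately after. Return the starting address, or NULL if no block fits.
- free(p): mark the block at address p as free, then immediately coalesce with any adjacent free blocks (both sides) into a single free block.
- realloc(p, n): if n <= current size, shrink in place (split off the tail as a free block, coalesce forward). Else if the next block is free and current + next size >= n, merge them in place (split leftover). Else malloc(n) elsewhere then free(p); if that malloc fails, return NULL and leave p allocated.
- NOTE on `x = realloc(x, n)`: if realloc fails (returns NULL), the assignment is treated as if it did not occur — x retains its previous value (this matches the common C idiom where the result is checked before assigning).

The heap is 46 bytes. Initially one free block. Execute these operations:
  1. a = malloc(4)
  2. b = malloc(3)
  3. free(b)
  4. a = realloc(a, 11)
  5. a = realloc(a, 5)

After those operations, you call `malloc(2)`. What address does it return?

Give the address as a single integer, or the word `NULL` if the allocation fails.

Answer: 5

Derivation:
Op 1: a = malloc(4) -> a = 0; heap: [0-3 ALLOC][4-45 FREE]
Op 2: b = malloc(3) -> b = 4; heap: [0-3 ALLOC][4-6 ALLOC][7-45 FREE]
Op 3: free(b) -> (freed b); heap: [0-3 ALLOC][4-45 FREE]
Op 4: a = realloc(a, 11) -> a = 0; heap: [0-10 ALLOC][11-45 FREE]
Op 5: a = realloc(a, 5) -> a = 0; heap: [0-4 ALLOC][5-45 FREE]
malloc(2): first-fit scan over [0-4 ALLOC][5-45 FREE] -> 5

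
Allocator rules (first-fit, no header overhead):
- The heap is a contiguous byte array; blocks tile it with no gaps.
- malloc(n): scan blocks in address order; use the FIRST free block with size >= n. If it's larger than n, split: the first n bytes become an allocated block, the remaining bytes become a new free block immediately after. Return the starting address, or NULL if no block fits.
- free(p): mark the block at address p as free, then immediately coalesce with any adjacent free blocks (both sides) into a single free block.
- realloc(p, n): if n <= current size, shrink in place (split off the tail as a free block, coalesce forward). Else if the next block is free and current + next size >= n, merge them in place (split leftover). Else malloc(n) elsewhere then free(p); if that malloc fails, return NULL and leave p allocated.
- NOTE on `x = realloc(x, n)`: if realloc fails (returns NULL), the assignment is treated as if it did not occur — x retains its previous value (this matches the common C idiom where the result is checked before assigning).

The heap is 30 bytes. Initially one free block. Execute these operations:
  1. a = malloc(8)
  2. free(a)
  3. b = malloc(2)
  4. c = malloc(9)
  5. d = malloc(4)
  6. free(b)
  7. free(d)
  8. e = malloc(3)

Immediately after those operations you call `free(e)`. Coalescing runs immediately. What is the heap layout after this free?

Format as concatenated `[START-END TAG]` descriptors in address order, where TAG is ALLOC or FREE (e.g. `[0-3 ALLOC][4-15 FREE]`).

Op 1: a = malloc(8) -> a = 0; heap: [0-7 ALLOC][8-29 FREE]
Op 2: free(a) -> (freed a); heap: [0-29 FREE]
Op 3: b = malloc(2) -> b = 0; heap: [0-1 ALLOC][2-29 FREE]
Op 4: c = malloc(9) -> c = 2; heap: [0-1 ALLOC][2-10 ALLOC][11-29 FREE]
Op 5: d = malloc(4) -> d = 11; heap: [0-1 ALLOC][2-10 ALLOC][11-14 ALLOC][15-29 FREE]
Op 6: free(b) -> (freed b); heap: [0-1 FREE][2-10 ALLOC][11-14 ALLOC][15-29 FREE]
Op 7: free(d) -> (freed d); heap: [0-1 FREE][2-10 ALLOC][11-29 FREE]
Op 8: e = malloc(3) -> e = 11; heap: [0-1 FREE][2-10 ALLOC][11-13 ALLOC][14-29 FREE]
free(e): e = 11 -> block [11-13 ALLOC]; mark free, coalesce with adjacent free neighbors -> [0-1 FREE][2-10 ALLOC][11-29 FREE]

Answer: [0-1 FREE][2-10 ALLOC][11-29 FREE]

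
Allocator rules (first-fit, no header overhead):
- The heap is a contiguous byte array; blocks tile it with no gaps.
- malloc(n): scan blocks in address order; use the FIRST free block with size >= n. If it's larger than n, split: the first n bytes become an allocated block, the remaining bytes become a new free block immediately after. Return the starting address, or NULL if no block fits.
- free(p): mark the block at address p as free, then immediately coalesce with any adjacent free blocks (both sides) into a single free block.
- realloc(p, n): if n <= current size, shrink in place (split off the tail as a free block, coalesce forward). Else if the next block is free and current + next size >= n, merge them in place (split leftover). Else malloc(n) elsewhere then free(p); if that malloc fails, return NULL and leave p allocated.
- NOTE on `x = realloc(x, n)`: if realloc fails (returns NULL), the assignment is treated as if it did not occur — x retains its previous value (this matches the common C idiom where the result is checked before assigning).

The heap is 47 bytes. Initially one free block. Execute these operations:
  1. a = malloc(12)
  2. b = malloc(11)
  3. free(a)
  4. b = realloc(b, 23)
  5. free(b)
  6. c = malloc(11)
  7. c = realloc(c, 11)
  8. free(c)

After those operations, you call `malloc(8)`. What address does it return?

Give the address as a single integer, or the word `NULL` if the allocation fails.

Op 1: a = malloc(12) -> a = 0; heap: [0-11 ALLOC][12-46 FREE]
Op 2: b = malloc(11) -> b = 12; heap: [0-11 ALLOC][12-22 ALLOC][23-46 FREE]
Op 3: free(a) -> (freed a); heap: [0-11 FREE][12-22 ALLOC][23-46 FREE]
Op 4: b = realloc(b, 23) -> b = 12; heap: [0-11 FREE][12-34 ALLOC][35-46 FREE]
Op 5: free(b) -> (freed b); heap: [0-46 FREE]
Op 6: c = malloc(11) -> c = 0; heap: [0-10 ALLOC][11-46 FREE]
Op 7: c = realloc(c, 11) -> c = 0; heap: [0-10 ALLOC][11-46 FREE]
Op 8: free(c) -> (freed c); heap: [0-46 FREE]
malloc(8): first-fit scan over [0-46 FREE] -> 0

Answer: 0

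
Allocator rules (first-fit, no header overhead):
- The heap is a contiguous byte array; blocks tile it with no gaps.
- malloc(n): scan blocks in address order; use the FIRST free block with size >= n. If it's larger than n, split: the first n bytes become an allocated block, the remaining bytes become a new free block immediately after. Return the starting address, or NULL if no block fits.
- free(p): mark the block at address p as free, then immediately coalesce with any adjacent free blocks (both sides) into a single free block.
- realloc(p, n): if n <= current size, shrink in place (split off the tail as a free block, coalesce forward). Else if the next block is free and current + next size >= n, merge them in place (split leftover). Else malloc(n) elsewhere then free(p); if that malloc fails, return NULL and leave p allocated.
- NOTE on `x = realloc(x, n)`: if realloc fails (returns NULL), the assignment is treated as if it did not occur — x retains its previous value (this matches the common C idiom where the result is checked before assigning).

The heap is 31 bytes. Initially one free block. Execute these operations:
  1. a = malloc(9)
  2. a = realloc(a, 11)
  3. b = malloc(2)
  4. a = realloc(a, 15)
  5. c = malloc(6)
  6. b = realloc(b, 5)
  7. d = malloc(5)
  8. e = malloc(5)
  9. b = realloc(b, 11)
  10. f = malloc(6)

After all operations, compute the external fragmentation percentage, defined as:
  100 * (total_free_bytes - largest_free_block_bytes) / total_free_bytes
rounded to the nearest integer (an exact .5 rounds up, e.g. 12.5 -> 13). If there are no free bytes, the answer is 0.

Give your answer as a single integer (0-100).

Op 1: a = malloc(9) -> a = 0; heap: [0-8 ALLOC][9-30 FREE]
Op 2: a = realloc(a, 11) -> a = 0; heap: [0-10 ALLOC][11-30 FREE]
Op 3: b = malloc(2) -> b = 11; heap: [0-10 ALLOC][11-12 ALLOC][13-30 FREE]
Op 4: a = realloc(a, 15) -> a = 13; heap: [0-10 FREE][11-12 ALLOC][13-27 ALLOC][28-30 FREE]
Op 5: c = malloc(6) -> c = 0; heap: [0-5 ALLOC][6-10 FREE][11-12 ALLOC][13-27 ALLOC][28-30 FREE]
Op 6: b = realloc(b, 5) -> b = 6; heap: [0-5 ALLOC][6-10 ALLOC][11-12 FREE][13-27 ALLOC][28-30 FREE]
Op 7: d = malloc(5) -> d = NULL; heap: [0-5 ALLOC][6-10 ALLOC][11-12 FREE][13-27 ALLOC][28-30 FREE]
Op 8: e = malloc(5) -> e = NULL; heap: [0-5 ALLOC][6-10 ALLOC][11-12 FREE][13-27 ALLOC][28-30 FREE]
Op 9: b = realloc(b, 11) -> NULL (b unchanged); heap: [0-5 ALLOC][6-10 ALLOC][11-12 FREE][13-27 ALLOC][28-30 FREE]
Op 10: f = malloc(6) -> f = NULL; heap: [0-5 ALLOC][6-10 ALLOC][11-12 FREE][13-27 ALLOC][28-30 FREE]
Free blocks: [2 3] total_free=5 largest=3 -> 100*(5-3)/5 = 200/5 = 40

Answer: 40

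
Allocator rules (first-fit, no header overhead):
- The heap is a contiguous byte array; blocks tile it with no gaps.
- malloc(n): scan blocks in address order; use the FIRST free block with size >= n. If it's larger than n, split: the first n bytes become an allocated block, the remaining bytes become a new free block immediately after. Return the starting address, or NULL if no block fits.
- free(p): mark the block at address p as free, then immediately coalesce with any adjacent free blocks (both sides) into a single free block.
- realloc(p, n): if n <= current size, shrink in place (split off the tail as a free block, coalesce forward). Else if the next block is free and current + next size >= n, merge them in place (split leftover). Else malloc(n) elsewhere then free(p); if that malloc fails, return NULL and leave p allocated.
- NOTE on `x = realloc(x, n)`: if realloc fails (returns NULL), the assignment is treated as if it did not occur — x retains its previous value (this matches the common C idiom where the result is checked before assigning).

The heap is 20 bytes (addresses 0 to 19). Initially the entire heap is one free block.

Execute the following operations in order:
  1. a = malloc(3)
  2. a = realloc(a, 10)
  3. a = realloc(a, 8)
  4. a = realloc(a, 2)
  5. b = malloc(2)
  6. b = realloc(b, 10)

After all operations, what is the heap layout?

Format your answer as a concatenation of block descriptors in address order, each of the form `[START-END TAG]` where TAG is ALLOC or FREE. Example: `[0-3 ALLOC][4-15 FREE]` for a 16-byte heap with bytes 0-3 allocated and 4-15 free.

Op 1: a = malloc(3) -> a = 0; heap: [0-2 ALLOC][3-19 FREE]
Op 2: a = realloc(a, 10) -> a = 0; heap: [0-9 ALLOC][10-19 FREE]
Op 3: a = realloc(a, 8) -> a = 0; heap: [0-7 ALLOC][8-19 FREE]
Op 4: a = realloc(a, 2) -> a = 0; heap: [0-1 ALLOC][2-19 FREE]
Op 5: b = malloc(2) -> b = 2; heap: [0-1 ALLOC][2-3 ALLOC][4-19 FREE]
Op 6: b = realloc(b, 10) -> b = 2; heap: [0-1 ALLOC][2-11 ALLOC][12-19 FREE]

Answer: [0-1 ALLOC][2-11 ALLOC][12-19 FREE]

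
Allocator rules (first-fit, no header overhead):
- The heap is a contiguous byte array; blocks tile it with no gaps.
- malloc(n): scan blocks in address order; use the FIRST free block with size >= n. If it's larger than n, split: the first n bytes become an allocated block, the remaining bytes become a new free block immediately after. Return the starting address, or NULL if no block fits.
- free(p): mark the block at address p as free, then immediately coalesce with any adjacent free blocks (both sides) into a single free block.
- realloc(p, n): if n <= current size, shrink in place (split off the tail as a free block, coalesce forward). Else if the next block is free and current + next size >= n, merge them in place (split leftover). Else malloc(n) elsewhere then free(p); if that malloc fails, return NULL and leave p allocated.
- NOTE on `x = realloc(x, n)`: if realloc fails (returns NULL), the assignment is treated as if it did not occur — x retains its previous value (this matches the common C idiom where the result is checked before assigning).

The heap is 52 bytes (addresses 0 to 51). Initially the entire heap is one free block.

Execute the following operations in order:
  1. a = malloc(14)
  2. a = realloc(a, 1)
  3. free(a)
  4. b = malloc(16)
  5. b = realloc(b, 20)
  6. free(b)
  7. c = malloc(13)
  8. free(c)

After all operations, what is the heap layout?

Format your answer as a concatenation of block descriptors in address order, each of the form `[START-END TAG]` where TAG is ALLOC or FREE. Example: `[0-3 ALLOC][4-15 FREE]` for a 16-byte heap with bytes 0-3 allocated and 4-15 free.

Answer: [0-51 FREE]

Derivation:
Op 1: a = malloc(14) -> a = 0; heap: [0-13 ALLOC][14-51 FREE]
Op 2: a = realloc(a, 1) -> a = 0; heap: [0-0 ALLOC][1-51 FREE]
Op 3: free(a) -> (freed a); heap: [0-51 FREE]
Op 4: b = malloc(16) -> b = 0; heap: [0-15 ALLOC][16-51 FREE]
Op 5: b = realloc(b, 20) -> b = 0; heap: [0-19 ALLOC][20-51 FREE]
Op 6: free(b) -> (freed b); heap: [0-51 FREE]
Op 7: c = malloc(13) -> c = 0; heap: [0-12 ALLOC][13-51 FREE]
Op 8: free(c) -> (freed c); heap: [0-51 FREE]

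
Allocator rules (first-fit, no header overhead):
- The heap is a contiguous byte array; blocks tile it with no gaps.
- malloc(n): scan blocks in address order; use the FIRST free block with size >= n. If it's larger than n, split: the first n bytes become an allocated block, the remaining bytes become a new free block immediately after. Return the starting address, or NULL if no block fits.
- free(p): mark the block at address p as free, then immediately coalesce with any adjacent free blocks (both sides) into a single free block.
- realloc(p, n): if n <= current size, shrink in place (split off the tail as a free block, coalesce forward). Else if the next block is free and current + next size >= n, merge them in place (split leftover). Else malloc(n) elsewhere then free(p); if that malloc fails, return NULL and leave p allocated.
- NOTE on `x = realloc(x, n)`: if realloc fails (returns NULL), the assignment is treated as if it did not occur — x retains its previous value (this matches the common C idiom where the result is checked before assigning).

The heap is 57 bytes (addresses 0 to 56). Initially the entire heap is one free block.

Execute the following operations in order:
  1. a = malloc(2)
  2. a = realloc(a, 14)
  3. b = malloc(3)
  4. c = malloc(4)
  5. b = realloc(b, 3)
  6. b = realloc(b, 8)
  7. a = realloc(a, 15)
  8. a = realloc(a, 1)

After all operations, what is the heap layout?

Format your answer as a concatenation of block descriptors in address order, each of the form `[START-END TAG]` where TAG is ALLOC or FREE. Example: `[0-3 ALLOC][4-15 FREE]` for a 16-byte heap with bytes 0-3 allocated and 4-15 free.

Op 1: a = malloc(2) -> a = 0; heap: [0-1 ALLOC][2-56 FREE]
Op 2: a = realloc(a, 14) -> a = 0; heap: [0-13 ALLOC][14-56 FREE]
Op 3: b = malloc(3) -> b = 14; heap: [0-13 ALLOC][14-16 ALLOC][17-56 FREE]
Op 4: c = malloc(4) -> c = 17; heap: [0-13 ALLOC][14-16 ALLOC][17-20 ALLOC][21-56 FREE]
Op 5: b = realloc(b, 3) -> b = 14; heap: [0-13 ALLOC][14-16 ALLOC][17-20 ALLOC][21-56 FREE]
Op 6: b = realloc(b, 8) -> b = 21; heap: [0-13 ALLOC][14-16 FREE][17-20 ALLOC][21-28 ALLOC][29-56 FREE]
Op 7: a = realloc(a, 15) -> a = 0; heap: [0-14 ALLOC][15-16 FREE][17-20 ALLOC][21-28 ALLOC][29-56 FREE]
Op 8: a = realloc(a, 1) -> a = 0; heap: [0-0 ALLOC][1-16 FREE][17-20 ALLOC][21-28 ALLOC][29-56 FREE]

Answer: [0-0 ALLOC][1-16 FREE][17-20 ALLOC][21-28 ALLOC][29-56 FREE]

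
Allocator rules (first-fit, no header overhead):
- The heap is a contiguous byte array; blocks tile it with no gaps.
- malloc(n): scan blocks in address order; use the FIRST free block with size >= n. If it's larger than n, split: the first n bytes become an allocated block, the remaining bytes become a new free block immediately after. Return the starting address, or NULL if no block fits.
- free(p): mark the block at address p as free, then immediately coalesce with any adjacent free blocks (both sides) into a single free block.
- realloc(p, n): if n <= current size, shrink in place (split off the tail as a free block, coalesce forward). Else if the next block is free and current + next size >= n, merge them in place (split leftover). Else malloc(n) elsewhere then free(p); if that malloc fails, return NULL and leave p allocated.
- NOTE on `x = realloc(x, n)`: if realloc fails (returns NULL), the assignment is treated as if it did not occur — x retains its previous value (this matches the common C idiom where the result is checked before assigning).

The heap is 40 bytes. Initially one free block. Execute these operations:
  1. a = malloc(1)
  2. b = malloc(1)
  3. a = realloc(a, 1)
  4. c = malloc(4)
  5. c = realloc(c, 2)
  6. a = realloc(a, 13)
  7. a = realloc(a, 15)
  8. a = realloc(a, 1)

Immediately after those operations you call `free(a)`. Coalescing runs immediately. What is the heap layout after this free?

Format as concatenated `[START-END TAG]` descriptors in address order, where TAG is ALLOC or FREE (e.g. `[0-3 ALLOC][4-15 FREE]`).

Answer: [0-0 FREE][1-1 ALLOC][2-3 ALLOC][4-39 FREE]

Derivation:
Op 1: a = malloc(1) -> a = 0; heap: [0-0 ALLOC][1-39 FREE]
Op 2: b = malloc(1) -> b = 1; heap: [0-0 ALLOC][1-1 ALLOC][2-39 FREE]
Op 3: a = realloc(a, 1) -> a = 0; heap: [0-0 ALLOC][1-1 ALLOC][2-39 FREE]
Op 4: c = malloc(4) -> c = 2; heap: [0-0 ALLOC][1-1 ALLOC][2-5 ALLOC][6-39 FREE]
Op 5: c = realloc(c, 2) -> c = 2; heap: [0-0 ALLOC][1-1 ALLOC][2-3 ALLOC][4-39 FREE]
Op 6: a = realloc(a, 13) -> a = 4; heap: [0-0 FREE][1-1 ALLOC][2-3 ALLOC][4-16 ALLOC][17-39 FREE]
Op 7: a = realloc(a, 15) -> a = 4; heap: [0-0 FREE][1-1 ALLOC][2-3 ALLOC][4-18 ALLOC][19-39 FREE]
Op 8: a = realloc(a, 1) -> a = 4; heap: [0-0 FREE][1-1 ALLOC][2-3 ALLOC][4-4 ALLOC][5-39 FREE]
free(a): a = 4 -> block [4-4 ALLOC]; mark free, coalesce with adjacent free neighbors -> [0-0 FREE][1-1 ALLOC][2-3 ALLOC][4-39 FREE]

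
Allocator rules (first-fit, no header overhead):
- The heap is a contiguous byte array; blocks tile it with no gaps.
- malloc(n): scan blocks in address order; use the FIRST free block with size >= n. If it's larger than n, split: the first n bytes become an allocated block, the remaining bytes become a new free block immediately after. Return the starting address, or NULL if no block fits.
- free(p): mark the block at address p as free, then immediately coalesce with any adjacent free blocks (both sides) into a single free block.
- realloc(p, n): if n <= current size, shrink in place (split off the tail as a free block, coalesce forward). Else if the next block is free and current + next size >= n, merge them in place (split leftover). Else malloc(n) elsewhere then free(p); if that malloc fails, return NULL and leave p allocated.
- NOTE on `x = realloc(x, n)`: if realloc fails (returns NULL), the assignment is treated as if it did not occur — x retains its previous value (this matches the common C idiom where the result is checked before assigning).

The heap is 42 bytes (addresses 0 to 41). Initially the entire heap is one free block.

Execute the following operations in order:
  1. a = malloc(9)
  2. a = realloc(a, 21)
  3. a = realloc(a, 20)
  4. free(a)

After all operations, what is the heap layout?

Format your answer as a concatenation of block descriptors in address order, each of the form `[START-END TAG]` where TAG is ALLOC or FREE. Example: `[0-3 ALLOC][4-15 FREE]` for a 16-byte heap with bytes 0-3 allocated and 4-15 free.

Op 1: a = malloc(9) -> a = 0; heap: [0-8 ALLOC][9-41 FREE]
Op 2: a = realloc(a, 21) -> a = 0; heap: [0-20 ALLOC][21-41 FREE]
Op 3: a = realloc(a, 20) -> a = 0; heap: [0-19 ALLOC][20-41 FREE]
Op 4: free(a) -> (freed a); heap: [0-41 FREE]

Answer: [0-41 FREE]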